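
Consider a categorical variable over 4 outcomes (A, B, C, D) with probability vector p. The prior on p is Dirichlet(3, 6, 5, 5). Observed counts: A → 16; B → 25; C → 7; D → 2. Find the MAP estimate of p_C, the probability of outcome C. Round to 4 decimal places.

MAP estimate of p_C = 0.1692

The posterior is Dirichlet(αᵢ + nᵢ) = Dirichlet(19, 31, 12, 7).
For a Dirichlet(a₁,…,a_K) with all aᵢ > 1, the mode has j-th component (aⱼ − 1)/(Σaᵢ − K).
Here Σaᵢ = 69 and K = 4, so p_C = (12 − 1)/(69 − 4) = 11/65 ≈ 0.1692.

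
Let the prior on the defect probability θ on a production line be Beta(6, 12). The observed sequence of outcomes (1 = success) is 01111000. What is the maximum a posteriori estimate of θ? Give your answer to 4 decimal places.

θ̂_MAP = 0.3750

Prior: Beta(6, 12).
Data: 4 successes in 8 trials (from the sequence). The binomial likelihood contributes θ^4(1−θ)^4, so the posterior is Beta(6+4, 12+4) = Beta(10, 16).
For Beta(a, b) with a, b > 1 the mode is (a−1)/(a+b−2) = 9/24 ≈ 0.3750.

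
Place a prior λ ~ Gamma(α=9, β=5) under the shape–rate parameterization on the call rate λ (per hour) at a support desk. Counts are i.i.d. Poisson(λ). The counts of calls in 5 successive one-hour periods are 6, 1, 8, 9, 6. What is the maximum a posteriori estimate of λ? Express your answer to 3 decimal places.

Σxᵢ = 6+1+8+9+6 = 30, with n = 5.
Posterior ∝ λ^8e^(−5λ) · λ^30e^(−5λ) = λ^38e^(−10λ), i.e. Gamma(shape=39, rate=10).
The mode of a Gamma(a, b) with a ≥ 1 (shape–rate) is (a−1)/b = 38/10 ≈ 3.800.

λ̂_MAP = 3.800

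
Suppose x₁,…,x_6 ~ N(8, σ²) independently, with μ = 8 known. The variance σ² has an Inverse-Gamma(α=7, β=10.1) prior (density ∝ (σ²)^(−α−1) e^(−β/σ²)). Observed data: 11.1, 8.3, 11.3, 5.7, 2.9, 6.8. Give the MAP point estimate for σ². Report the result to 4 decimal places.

Sum of squared deviations about the known mean: SS = (11.1−8)² + (8.3−8)² + (11.3−8)² + (5.7−8)² + (2.9−8)² + (6.8−8)² = 53.33.
The Normal likelihood contributes (σ²)^(−n/2) exp(−SS/(2σ²)), so the posterior is Inverse-Gamma(α + n/2, β + SS/2) = Inverse-Gamma(10, 36.765).
The mode of Inverse-Gamma(a, b) is b/(a+1) = 36.765/11 ≈ 3.3423.

σ̂²_MAP = 3.3423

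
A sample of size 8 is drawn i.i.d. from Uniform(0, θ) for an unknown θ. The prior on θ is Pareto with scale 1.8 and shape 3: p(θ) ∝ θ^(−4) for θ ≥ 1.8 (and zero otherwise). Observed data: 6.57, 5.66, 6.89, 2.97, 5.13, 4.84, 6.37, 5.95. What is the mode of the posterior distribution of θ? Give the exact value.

The Uniform(0, θ) likelihood is θ^(−n) for θ ≥ max(xᵢ), zero otherwise. Here max(xᵢ) = 6.89.
Posterior ∝ θ^(−4) · θ^(−8) = θ^(−12) on θ ≥ max(1.8, 6.89) = 6.89.
This density is strictly decreasing in θ, so the posterior mode lies at the lower boundary of the support.

θ̂_MAP = 6.89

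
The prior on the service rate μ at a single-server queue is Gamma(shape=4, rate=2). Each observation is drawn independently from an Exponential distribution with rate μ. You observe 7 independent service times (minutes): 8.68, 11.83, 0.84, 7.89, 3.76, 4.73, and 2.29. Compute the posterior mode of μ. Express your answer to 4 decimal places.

The Exponential(rate=μ) likelihood is ∝ μ^n e^(−μΣtᵢ). Here n = 7 and Σtᵢ = 8.68 + 11.83 + 0.84 + 7.89 + 3.76 + 4.73 + 2.29 = 40.02.
Posterior ∝ μ^3e^(−2μ) · μ^7e^(−40.02μ) = μ^10e^(−42.02μ), i.e. Gamma(11, 42.02).
Mode = (a−1)/b = 10/42.02 ≈ 0.2380.

μ̂_MAP = 0.2380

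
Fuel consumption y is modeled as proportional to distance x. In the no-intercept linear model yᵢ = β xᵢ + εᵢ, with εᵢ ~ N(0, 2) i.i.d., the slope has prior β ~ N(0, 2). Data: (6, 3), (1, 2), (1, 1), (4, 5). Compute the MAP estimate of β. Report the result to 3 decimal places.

β̂_MAP = 0.745

log p(β | y) = −Σ(yᵢ − βxᵢ)²/(2·2) − β²/(2·2) + const.
Setting the derivative to zero: Σxᵢ(yᵢ − βxᵢ)/2 − β/2 = 0, so β = Σxᵢyᵢ / (Σxᵢ² + σ²/τ²).
Σxᵢyᵢ = 6·3 + 1·2 + 1·1 + 4·5 = 41; Σxᵢ² = 54; σ²/τ² = 1.
β̂_MAP = 41 / (54 + 1) = 41/55 ≈ 0.745.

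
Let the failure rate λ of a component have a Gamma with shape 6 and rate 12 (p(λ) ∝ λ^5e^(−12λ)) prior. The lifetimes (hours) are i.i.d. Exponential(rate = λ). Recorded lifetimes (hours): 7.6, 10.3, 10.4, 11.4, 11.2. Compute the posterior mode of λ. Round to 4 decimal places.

λ̂_MAP = 0.1590

The Exponential(rate=λ) likelihood is ∝ λ^n e^(−λΣtᵢ). Here n = 5 and Σtᵢ = 7.6 + 10.3 + 10.4 + 11.4 + 11.2 = 50.9.
Posterior ∝ λ^5e^(−12λ) · λ^5e^(−50.9λ) = λ^10e^(−62.9λ), i.e. Gamma(11, 62.9).
Mode = (a−1)/b = 10/62.9 ≈ 0.1590.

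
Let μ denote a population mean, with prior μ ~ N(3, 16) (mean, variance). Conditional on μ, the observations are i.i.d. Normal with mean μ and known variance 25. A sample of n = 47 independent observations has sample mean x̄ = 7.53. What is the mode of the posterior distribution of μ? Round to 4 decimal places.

μ̂_MAP = 7.3842

n = 47, x̄ = 7.53.
For a Normal prior and Normal likelihood with known variance, the posterior is Normal; its mode equals its mean, the precision-weighted average.
Prior precision 1/σ₀² = 1/16 = 0.0625; data precision n/σ² = 47/25 = 1.88.
μ̂ = (0.0625·3 + 1.88·7.53) / (0.0625 + 1.88) = 14.3439/1.9425 = 47813/6475 ≈ 7.3842.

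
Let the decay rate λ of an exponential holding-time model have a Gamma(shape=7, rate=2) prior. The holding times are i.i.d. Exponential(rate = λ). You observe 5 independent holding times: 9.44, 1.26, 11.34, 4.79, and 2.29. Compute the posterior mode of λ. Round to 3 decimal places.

The Exponential(rate=λ) likelihood is ∝ λ^n e^(−λΣtᵢ). Here n = 5 and Σtᵢ = 9.44 + 1.26 + 11.34 + 4.79 + 2.29 = 29.12.
Posterior ∝ λ^6e^(−2λ) · λ^5e^(−29.12λ) = λ^11e^(−31.12λ), i.e. Gamma(12, 31.12).
Mode = (a−1)/b = 11/31.12 ≈ 0.353.

λ̂_MAP = 0.353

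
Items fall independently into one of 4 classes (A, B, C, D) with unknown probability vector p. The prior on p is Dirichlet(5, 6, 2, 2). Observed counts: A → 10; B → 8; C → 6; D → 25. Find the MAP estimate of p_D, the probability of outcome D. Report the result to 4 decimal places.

The posterior is Dirichlet(αᵢ + nᵢ) = Dirichlet(15, 14, 8, 27).
For a Dirichlet(a₁,…,a_K) with all aᵢ > 1, the mode has j-th component (aⱼ − 1)/(Σaᵢ − K).
Here Σaᵢ = 64 and K = 4, so p_D = (27 − 1)/(64 − 4) = 26/60 ≈ 0.4333.

MAP estimate of p_D = 0.4333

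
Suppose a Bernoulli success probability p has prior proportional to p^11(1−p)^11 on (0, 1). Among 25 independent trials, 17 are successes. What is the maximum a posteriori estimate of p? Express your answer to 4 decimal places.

p̂_MAP = 0.5957

The prior density ∝ p^11(1−p)^11 is the kernel of Beta(12, 12).
Data: 17 successes in 25 trials. The binomial likelihood contributes p^17(1−p)^8, so the posterior is Beta(12+17, 12+8) = Beta(29, 20).
For Beta(a, b) with a, b > 1 the mode is (a−1)/(a+b−2) = 28/47 ≈ 0.5957.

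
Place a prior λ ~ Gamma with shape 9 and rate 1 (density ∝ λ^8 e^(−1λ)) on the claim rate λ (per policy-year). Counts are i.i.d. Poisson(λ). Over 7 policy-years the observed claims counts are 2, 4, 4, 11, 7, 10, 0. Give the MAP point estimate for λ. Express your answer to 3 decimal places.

Σxᵢ = 2+4+4+11+7+10+0 = 38, with n = 7.
Posterior ∝ λ^8e^(−1λ) · λ^38e^(−7λ) = λ^46e^(−8λ), i.e. Gamma(shape=47, rate=8).
The mode of a Gamma(a, b) with a ≥ 1 (shape–rate) is (a−1)/b = 46/8 ≈ 5.750.

λ̂_MAP = 5.750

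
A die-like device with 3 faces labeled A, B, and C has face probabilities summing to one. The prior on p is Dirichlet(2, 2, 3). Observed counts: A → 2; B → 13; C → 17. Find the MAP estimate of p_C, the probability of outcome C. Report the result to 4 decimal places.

MAP estimate of p_C = 0.5278

The posterior is Dirichlet(αᵢ + nᵢ) = Dirichlet(4, 15, 20).
For a Dirichlet(a₁,…,a_K) with all aᵢ > 1, the mode has j-th component (aⱼ − 1)/(Σaᵢ − K).
Here Σaᵢ = 39 and K = 3, so p_C = (20 − 1)/(39 − 3) = 19/36 ≈ 0.5278.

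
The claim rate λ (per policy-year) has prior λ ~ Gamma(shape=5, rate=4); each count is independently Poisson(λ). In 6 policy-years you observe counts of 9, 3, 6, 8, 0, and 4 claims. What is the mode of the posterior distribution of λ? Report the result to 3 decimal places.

λ̂_MAP = 3.400

Σxᵢ = 9+3+6+8+0+4 = 30, with n = 6.
Posterior ∝ λ^4e^(−4λ) · λ^30e^(−6λ) = λ^34e^(−10λ), i.e. Gamma(shape=35, rate=10).
The mode of a Gamma(a, b) with a ≥ 1 (shape–rate) is (a−1)/b = 34/10 ≈ 3.400.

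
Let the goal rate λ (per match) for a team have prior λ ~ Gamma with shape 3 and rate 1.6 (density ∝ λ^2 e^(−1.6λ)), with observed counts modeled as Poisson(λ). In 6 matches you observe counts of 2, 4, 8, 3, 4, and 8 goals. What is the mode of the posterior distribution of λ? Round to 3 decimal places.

Σxᵢ = 2+4+8+3+4+8 = 29, with n = 6.
Posterior ∝ λ^2e^(−1.6λ) · λ^29e^(−6λ) = λ^31e^(−7.6λ), i.e. Gamma(shape=32, rate=7.6).
The mode of a Gamma(a, b) with a ≥ 1 (shape–rate) is (a−1)/b = 31/7.6 ≈ 4.079.

λ̂_MAP = 4.079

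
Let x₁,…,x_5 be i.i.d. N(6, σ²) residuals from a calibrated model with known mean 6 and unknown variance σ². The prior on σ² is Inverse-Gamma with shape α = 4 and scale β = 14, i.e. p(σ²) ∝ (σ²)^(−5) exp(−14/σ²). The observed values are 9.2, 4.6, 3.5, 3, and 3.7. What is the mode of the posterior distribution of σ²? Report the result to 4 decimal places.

σ̂²_MAP = 4.0493

Sum of squared deviations about the known mean: SS = (9.2−6)² + (4.6−6)² + (3.5−6)² + (3−6)² + (3.7−6)² = 32.74.
The Normal likelihood contributes (σ²)^(−n/2) exp(−SS/(2σ²)), so the posterior is Inverse-Gamma(α + n/2, β + SS/2) = Inverse-Gamma(6.5, 30.37).
The mode of Inverse-Gamma(a, b) is b/(a+1) = 30.37/7.5 ≈ 4.0493.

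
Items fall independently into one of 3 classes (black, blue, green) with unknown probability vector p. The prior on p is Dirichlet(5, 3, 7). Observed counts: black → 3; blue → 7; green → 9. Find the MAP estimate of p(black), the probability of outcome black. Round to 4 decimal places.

The posterior is Dirichlet(αᵢ + nᵢ) = Dirichlet(8, 10, 16).
For a Dirichlet(a₁,…,a_K) with all aᵢ > 1, the mode has j-th component (aⱼ − 1)/(Σaᵢ − K).
Here Σaᵢ = 34 and K = 3, so p(black) = (8 − 1)/(34 − 3) = 7/31 ≈ 0.2258.

MAP estimate of p(black) = 0.2258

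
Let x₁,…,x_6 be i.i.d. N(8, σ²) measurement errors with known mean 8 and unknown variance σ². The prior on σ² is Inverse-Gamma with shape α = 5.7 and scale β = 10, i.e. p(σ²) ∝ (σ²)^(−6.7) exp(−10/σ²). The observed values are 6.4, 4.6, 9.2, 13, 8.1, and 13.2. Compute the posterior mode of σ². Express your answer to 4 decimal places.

Sum of squared deviations about the known mean: SS = (6.4−8)² + (4.6−8)² + (9.2−8)² + (13−8)² + (8.1−8)² + (13.2−8)² = 67.61.
The Normal likelihood contributes (σ²)^(−n/2) exp(−SS/(2σ²)), so the posterior is Inverse-Gamma(α + n/2, β + SS/2) = Inverse-Gamma(8.7, 43.805).
The mode of Inverse-Gamma(a, b) is b/(a+1) = 43.805/9.7 ≈ 4.5160.

σ̂²_MAP = 4.5160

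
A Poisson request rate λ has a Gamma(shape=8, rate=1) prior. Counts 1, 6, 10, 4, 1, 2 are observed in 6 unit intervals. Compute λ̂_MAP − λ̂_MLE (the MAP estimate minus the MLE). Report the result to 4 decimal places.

Σxᵢ = 24. Posterior is Gamma(32, 7); MAP = (32−1)/7 = 31/7 ≈ 4.42857.
MLE = x̄ = 24/6 ≈ 4.00000.
Difference = 31/7 − 24/6 = 3/7 ≈ 0.4286.

MAP − MLE = 0.4286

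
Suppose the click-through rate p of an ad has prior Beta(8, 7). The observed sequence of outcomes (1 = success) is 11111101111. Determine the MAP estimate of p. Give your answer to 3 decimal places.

Prior: Beta(8, 7).
Data: 10 successes in 11 trials (from the sequence). The binomial likelihood contributes p^10(1−p)^1, so the posterior is Beta(8+10, 7+1) = Beta(18, 8).
For Beta(a, b) with a, b > 1 the mode is (a−1)/(a+b−2) = 17/24 ≈ 0.708.

p̂_MAP = 0.708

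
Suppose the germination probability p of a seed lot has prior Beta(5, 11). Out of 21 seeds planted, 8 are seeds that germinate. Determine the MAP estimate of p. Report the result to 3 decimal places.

Prior: Beta(5, 11).
Data: 8 successes in 21 trials. The binomial likelihood contributes p^8(1−p)^13, so the posterior is Beta(5+8, 11+13) = Beta(13, 24).
For Beta(a, b) with a, b > 1 the mode is (a−1)/(a+b−2) = 12/35 ≈ 0.343.

p̂_MAP = 0.343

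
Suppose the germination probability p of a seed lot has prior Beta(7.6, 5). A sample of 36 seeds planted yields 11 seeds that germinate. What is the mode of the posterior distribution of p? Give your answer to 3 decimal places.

p̂_MAP = 0.378

Prior: Beta(7.6, 5).
Data: 11 successes in 36 trials. The binomial likelihood contributes p^11(1−p)^25, so the posterior is Beta(7.6+11, 5+25) = Beta(18.6, 30).
For Beta(a, b) with a, b > 1 the mode is (a−1)/(a+b−2) = 17.6/46.6 ≈ 0.378.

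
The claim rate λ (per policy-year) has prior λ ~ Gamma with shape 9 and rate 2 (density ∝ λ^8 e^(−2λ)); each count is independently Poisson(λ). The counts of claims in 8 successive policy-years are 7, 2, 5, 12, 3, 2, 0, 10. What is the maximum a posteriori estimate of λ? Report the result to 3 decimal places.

λ̂_MAP = 4.900

Σxᵢ = 7+2+5+12+3+2+0+10 = 41, with n = 8.
Posterior ∝ λ^8e^(−2λ) · λ^41e^(−8λ) = λ^49e^(−10λ), i.e. Gamma(shape=50, rate=10).
The mode of a Gamma(a, b) with a ≥ 1 (shape–rate) is (a−1)/b = 49/10 ≈ 4.900.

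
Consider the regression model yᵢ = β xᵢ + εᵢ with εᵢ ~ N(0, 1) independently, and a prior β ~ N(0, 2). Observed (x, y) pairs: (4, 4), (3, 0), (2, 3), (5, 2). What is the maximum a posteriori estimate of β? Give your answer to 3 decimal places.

β̂_MAP = 0.587

log p(β | y) = −Σ(yᵢ − βxᵢ)²/(2·1) − β²/(2·2) + const.
Setting the derivative to zero: Σxᵢ(yᵢ − βxᵢ)/1 − β/2 = 0, so β = Σxᵢyᵢ / (Σxᵢ² + σ²/τ²).
Σxᵢyᵢ = 4·4 + 3·0 + 2·3 + 5·2 = 32; Σxᵢ² = 54; σ²/τ² = 0.5.
β̂_MAP = 32 / (54 + 0.5) = 32/54.5 ≈ 0.587.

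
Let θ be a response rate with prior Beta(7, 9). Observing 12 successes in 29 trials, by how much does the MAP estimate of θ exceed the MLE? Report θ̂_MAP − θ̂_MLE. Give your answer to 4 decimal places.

MAP − MLE = 0.0048

Posterior is Beta(19, 26); MAP = (19−1)/(45−2) = 18/43 ≈ 0.41860.
MLE ignores the prior: θ̂_MLE = k/n = 12/29 ≈ 0.41379.
Difference = 18/43 − 12/29 = 6/1247 ≈ 0.0048.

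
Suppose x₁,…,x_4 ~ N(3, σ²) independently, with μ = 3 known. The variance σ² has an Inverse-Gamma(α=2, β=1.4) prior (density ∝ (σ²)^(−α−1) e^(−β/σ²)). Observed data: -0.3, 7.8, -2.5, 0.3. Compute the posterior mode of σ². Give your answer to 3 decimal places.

Sum of squared deviations about the known mean: SS = (-0.3−3)² + (7.8−3)² + (-2.5−3)² + (0.3−3)² = 71.47.
The Normal likelihood contributes (σ²)^(−n/2) exp(−SS/(2σ²)), so the posterior is Inverse-Gamma(α + n/2, β + SS/2) = Inverse-Gamma(4, 37.135).
The mode of Inverse-Gamma(a, b) is b/(a+1) = 37.135/5 ≈ 7.427.

σ̂²_MAP = 7.427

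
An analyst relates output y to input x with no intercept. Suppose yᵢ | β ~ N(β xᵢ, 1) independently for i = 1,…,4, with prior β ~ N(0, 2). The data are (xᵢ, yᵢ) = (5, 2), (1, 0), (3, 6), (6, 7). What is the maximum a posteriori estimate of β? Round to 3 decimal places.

β̂_MAP = 0.979

log p(β | y) = −Σ(yᵢ − βxᵢ)²/(2·1) − β²/(2·2) + const.
Setting the derivative to zero: Σxᵢ(yᵢ − βxᵢ)/1 − β/2 = 0, so β = Σxᵢyᵢ / (Σxᵢ² + σ²/τ²).
Σxᵢyᵢ = 5·2 + 1·0 + 3·6 + 6·7 = 70; Σxᵢ² = 71; σ²/τ² = 0.5.
β̂_MAP = 70 / (71 + 0.5) = 70/71.5 ≈ 0.979.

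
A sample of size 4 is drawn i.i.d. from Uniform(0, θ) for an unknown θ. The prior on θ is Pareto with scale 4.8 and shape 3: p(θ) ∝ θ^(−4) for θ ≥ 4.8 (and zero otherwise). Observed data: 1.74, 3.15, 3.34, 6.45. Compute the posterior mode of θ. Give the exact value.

θ̂_MAP = 6.45

The Uniform(0, θ) likelihood is θ^(−n) for θ ≥ max(xᵢ), zero otherwise. Here max(xᵢ) = 6.45.
Posterior ∝ θ^(−4) · θ^(−4) = θ^(−8) on θ ≥ max(4.8, 6.45) = 6.45.
This density is strictly decreasing in θ, so the posterior mode lies at the lower boundary of the support.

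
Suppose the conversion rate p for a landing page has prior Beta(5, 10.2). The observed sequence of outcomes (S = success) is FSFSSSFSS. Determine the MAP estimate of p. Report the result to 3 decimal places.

p̂_MAP = 0.450

Prior: Beta(5, 10.2).
Data: 6 successes in 9 trials (from the sequence). The binomial likelihood contributes p^6(1−p)^3, so the posterior is Beta(5+6, 10.2+3) = Beta(11, 13.2).
For Beta(a, b) with a, b > 1 the mode is (a−1)/(a+b−2) = 10/22.2 ≈ 0.450.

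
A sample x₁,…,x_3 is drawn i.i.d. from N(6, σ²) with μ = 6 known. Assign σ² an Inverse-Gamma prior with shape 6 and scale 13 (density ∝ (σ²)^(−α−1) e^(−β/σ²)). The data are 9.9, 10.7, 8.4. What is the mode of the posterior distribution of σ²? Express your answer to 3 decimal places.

σ̂²_MAP = 4.062

Sum of squared deviations about the known mean: SS = (9.9−6)² + (10.7−6)² + (8.4−6)² = 43.06.
The Normal likelihood contributes (σ²)^(−n/2) exp(−SS/(2σ²)), so the posterior is Inverse-Gamma(α + n/2, β + SS/2) = Inverse-Gamma(7.5, 34.53).
The mode of Inverse-Gamma(a, b) is b/(a+1) = 34.53/8.5 ≈ 4.062.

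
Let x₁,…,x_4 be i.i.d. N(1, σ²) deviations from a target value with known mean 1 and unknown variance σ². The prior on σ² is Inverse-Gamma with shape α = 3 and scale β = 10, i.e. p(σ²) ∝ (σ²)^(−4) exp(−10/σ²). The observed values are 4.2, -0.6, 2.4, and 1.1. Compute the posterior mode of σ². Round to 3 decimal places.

Sum of squared deviations about the known mean: SS = (4.2−1)² + (-0.6−1)² + (2.4−1)² + (1.1−1)² = 14.77.
The Normal likelihood contributes (σ²)^(−n/2) exp(−SS/(2σ²)), so the posterior is Inverse-Gamma(α + n/2, β + SS/2) = Inverse-Gamma(5, 17.385).
The mode of Inverse-Gamma(a, b) is b/(a+1) = 17.385/6 ≈ 2.898.

σ̂²_MAP = 2.898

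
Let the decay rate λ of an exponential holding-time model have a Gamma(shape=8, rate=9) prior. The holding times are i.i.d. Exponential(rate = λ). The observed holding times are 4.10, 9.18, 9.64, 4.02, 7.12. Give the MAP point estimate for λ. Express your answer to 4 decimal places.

λ̂_MAP = 0.2787

The Exponential(rate=λ) likelihood is ∝ λ^n e^(−λΣtᵢ). Here n = 5 and Σtᵢ = 4.10 + 9.18 + 9.64 + 4.02 + 7.12 = 34.06.
Posterior ∝ λ^7e^(−9λ) · λ^5e^(−34.06λ) = λ^12e^(−43.06λ), i.e. Gamma(13, 43.06).
Mode = (a−1)/b = 12/43.06 ≈ 0.2787.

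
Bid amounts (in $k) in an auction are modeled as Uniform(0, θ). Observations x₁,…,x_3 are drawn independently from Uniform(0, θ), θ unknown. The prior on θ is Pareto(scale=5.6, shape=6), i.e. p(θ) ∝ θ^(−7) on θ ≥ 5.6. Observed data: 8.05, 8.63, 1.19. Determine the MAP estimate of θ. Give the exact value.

The Uniform(0, θ) likelihood is θ^(−n) for θ ≥ max(xᵢ), zero otherwise. Here max(xᵢ) = 8.63.
Posterior ∝ θ^(−7) · θ^(−3) = θ^(−10) on θ ≥ max(5.6, 8.63) = 8.63.
This density is strictly decreasing in θ, so the posterior mode lies at the lower boundary of the support.

θ̂_MAP = 8.63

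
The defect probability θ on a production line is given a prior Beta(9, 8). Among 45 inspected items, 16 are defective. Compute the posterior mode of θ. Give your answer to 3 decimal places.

Prior: Beta(9, 8).
Data: 16 successes in 45 trials. The binomial likelihood contributes θ^16(1−θ)^29, so the posterior is Beta(9+16, 8+29) = Beta(25, 37).
For Beta(a, b) with a, b > 1 the mode is (a−1)/(a+b−2) = 24/60 ≈ 0.400.

θ̂_MAP = 0.400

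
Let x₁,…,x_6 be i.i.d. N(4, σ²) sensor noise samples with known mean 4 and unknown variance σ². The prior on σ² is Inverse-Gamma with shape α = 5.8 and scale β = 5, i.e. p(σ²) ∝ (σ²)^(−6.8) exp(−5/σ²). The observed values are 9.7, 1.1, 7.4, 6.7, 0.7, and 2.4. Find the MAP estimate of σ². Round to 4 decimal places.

Sum of squared deviations about the known mean: SS = (9.7−4)² + (1.1−4)² + (7.4−4)² + (6.7−4)² + (0.7−4)² + (2.4−4)² = 73.2.
The Normal likelihood contributes (σ²)^(−n/2) exp(−SS/(2σ²)), so the posterior is Inverse-Gamma(α + n/2, β + SS/2) = Inverse-Gamma(8.8, 41.6).
The mode of Inverse-Gamma(a, b) is b/(a+1) = 41.6/9.8 ≈ 4.2449.

σ̂²_MAP = 4.2449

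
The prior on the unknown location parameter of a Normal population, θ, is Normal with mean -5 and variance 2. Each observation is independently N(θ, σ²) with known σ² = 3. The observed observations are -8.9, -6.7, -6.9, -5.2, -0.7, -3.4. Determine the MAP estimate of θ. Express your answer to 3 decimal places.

θ̂_MAP = -5.240

n = 6; x̄ = ((-8.9) + (-6.7) + (-6.9) + (-5.2) + (-0.7) + (-3.4))/6 = -31.8/6 = -5.3.
For a Normal prior and Normal likelihood with known variance, the posterior is Normal; its mode equals its mean, the precision-weighted average.
Prior precision 1/σ₀² = 1/2 = 0.5; data precision n/σ² = 6/3 = 2.
θ̂ = (0.5·(-5) + 2·(-5.3)) / (0.5 + 2) = (-13.1)/2.5 = -5.240.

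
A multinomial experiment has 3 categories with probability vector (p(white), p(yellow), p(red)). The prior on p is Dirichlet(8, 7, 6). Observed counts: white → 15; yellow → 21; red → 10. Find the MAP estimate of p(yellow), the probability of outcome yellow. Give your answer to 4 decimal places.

The posterior is Dirichlet(αᵢ + nᵢ) = Dirichlet(23, 28, 16).
For a Dirichlet(a₁,…,a_K) with all aᵢ > 1, the mode has j-th component (aⱼ − 1)/(Σaᵢ − K).
Here Σaᵢ = 67 and K = 3, so p(yellow) = (28 − 1)/(67 − 3) = 27/64 ≈ 0.4219.

MAP estimate of p(yellow) = 0.4219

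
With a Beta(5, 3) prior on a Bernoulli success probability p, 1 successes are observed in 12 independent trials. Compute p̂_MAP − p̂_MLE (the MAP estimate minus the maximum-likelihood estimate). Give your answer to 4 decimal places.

MAP − MLE = 0.1944

Posterior is Beta(6, 14); MAP = (6−1)/(20−2) = 5/18 ≈ 0.27778.
MLE ignores the prior: p̂_MLE = k/n = 1/12 ≈ 0.08333.
Difference = 5/18 − 1/12 = 7/36 ≈ 0.1944.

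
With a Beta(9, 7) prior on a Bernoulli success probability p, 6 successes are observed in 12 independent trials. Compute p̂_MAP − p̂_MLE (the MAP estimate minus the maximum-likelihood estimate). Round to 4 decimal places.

Posterior is Beta(15, 13); MAP = (15−1)/(28−2) = 14/26 ≈ 0.53846.
MLE ignores the prior: p̂_MLE = k/n = 6/12 ≈ 0.50000.
Difference = 14/26 − 6/12 = 1/26 ≈ 0.0385.

MAP − MLE = 0.0385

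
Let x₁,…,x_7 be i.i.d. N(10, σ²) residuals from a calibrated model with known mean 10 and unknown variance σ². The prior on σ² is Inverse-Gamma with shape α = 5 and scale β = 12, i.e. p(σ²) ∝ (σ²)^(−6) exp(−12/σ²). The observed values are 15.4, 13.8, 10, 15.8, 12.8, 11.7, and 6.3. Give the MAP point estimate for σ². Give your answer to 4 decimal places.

Sum of squared deviations about the known mean: SS = (15.4−10)² + (13.8−10)² + (10−10)² + (15.8−10)² + (12.8−10)² + (11.7−10)² + (6.3−10)² = 101.66.
The Normal likelihood contributes (σ²)^(−n/2) exp(−SS/(2σ²)), so the posterior is Inverse-Gamma(α + n/2, β + SS/2) = Inverse-Gamma(8.5, 62.83).
The mode of Inverse-Gamma(a, b) is b/(a+1) = 62.83/9.5 ≈ 6.6137.

σ̂²_MAP = 6.6137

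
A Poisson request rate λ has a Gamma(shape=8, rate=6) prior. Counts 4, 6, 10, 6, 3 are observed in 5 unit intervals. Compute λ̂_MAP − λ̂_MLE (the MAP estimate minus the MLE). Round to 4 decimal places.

Σxᵢ = 29. Posterior is Gamma(37, 11); MAP = (37−1)/11 = 36/11 ≈ 3.27273.
MLE = x̄ = 29/5 ≈ 5.80000.
Difference = 36/11 − 29/5 = -139/55 ≈ -2.5273.

MAP − MLE = -2.5273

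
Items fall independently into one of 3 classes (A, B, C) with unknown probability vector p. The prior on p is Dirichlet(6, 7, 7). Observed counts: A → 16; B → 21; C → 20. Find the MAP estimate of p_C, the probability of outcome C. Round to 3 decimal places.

The posterior is Dirichlet(αᵢ + nᵢ) = Dirichlet(22, 28, 27).
For a Dirichlet(a₁,…,a_K) with all aᵢ > 1, the mode has j-th component (aⱼ − 1)/(Σaᵢ − K).
Here Σaᵢ = 77 and K = 3, so p_C = (27 − 1)/(77 − 3) = 26/74 ≈ 0.351.

MAP estimate of p_C = 0.351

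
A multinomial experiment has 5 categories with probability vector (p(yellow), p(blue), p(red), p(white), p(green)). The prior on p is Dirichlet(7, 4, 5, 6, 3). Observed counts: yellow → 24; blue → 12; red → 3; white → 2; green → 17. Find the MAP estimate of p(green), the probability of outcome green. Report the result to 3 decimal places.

MAP estimate of p(green) = 0.244

The posterior is Dirichlet(αᵢ + nᵢ) = Dirichlet(31, 16, 8, 8, 20).
For a Dirichlet(a₁,…,a_K) with all aᵢ > 1, the mode has j-th component (aⱼ − 1)/(Σaᵢ − K).
Here Σaᵢ = 83 and K = 5, so p(green) = (20 − 1)/(83 − 5) = 19/78 ≈ 0.244.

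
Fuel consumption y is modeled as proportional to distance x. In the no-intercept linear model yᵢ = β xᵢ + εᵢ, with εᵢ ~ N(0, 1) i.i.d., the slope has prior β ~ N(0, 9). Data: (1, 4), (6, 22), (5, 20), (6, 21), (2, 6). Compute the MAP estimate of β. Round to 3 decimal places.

β̂_MAP = 3.663

log p(β | y) = −Σ(yᵢ − βxᵢ)²/(2·1) − β²/(2·9) + const.
Setting the derivative to zero: Σxᵢ(yᵢ − βxᵢ)/1 − β/9 = 0, so β = Σxᵢyᵢ / (Σxᵢ² + σ²/τ²).
Σxᵢyᵢ = 1·4 + 6·22 + 5·20 + 6·21 + 2·6 = 374; Σxᵢ² = 102; σ²/τ² = 1/9.
β̂_MAP = 374 / (102 + 1/9) = 374/(919/9) = 3366/919 ≈ 3.663.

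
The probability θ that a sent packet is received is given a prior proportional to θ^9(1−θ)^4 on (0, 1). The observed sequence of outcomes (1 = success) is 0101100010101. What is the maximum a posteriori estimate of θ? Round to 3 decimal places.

The prior density ∝ θ^9(1−θ)^4 is the kernel of Beta(10, 5).
Data: 6 successes in 13 trials (from the sequence). The binomial likelihood contributes θ^6(1−θ)^7, so the posterior is Beta(10+6, 5+7) = Beta(16, 12).
For Beta(a, b) with a, b > 1 the mode is (a−1)/(a+b−2) = 15/26 ≈ 0.577.

θ̂_MAP = 0.577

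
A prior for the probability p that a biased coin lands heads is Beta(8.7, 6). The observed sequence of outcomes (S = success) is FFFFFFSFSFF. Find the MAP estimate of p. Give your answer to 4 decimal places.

p̂_MAP = 0.4093

Prior: Beta(8.7, 6).
Data: 2 successes in 11 trials (from the sequence). The binomial likelihood contributes p^2(1−p)^9, so the posterior is Beta(8.7+2, 6+9) = Beta(10.7, 15).
For Beta(a, b) with a, b > 1 the mode is (a−1)/(a+b−2) = 9.7/23.7 ≈ 0.4093.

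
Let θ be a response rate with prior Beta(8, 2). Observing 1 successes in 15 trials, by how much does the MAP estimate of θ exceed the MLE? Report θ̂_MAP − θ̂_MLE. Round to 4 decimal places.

Posterior is Beta(9, 16); MAP = (9−1)/(25−2) = 8/23 ≈ 0.34783.
MLE ignores the prior: θ̂_MLE = k/n = 1/15 ≈ 0.06667.
Difference = 8/23 − 1/15 = 97/345 ≈ 0.2812.

MAP − MLE = 0.2812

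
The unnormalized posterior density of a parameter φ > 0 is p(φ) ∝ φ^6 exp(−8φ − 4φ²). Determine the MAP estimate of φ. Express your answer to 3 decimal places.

ℓ'(φ) = 6/φ − 8 − 8φ. Setting this to zero and multiplying by φ: 8φ² + 8φ − 6 = 0.
φ = (−8 + √(8² + 4·8·6)) / (2·8) = (−8 + √256) / 16 = (−8 + 16)/16 = 1/2.
ℓ''(φ) = −6/φ² − 8 < 0, confirming a maximum.

φ̂_MAP = 0.500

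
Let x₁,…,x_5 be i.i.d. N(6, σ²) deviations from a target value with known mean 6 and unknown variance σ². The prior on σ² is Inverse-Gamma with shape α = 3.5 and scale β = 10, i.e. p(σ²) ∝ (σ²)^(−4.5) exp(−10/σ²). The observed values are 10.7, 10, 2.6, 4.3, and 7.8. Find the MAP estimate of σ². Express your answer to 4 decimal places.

σ̂²_MAP = 5.4129

Sum of squared deviations about the known mean: SS = (10.7−6)² + (10−6)² + (2.6−6)² + (4.3−6)² + (7.8−6)² = 55.78.
The Normal likelihood contributes (σ²)^(−n/2) exp(−SS/(2σ²)), so the posterior is Inverse-Gamma(α + n/2, β + SS/2) = Inverse-Gamma(6, 37.89).
The mode of Inverse-Gamma(a, b) is b/(a+1) = 37.89/7 ≈ 5.4129.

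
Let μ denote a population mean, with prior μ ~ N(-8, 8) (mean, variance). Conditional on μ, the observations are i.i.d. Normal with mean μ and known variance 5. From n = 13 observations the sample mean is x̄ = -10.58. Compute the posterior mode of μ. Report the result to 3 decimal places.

μ̂_MAP = -10.462

n = 13, x̄ = -10.58.
For a Normal prior and Normal likelihood with known variance, the posterior is Normal; its mode equals its mean, the precision-weighted average.
Prior precision 1/σ₀² = 1/8 = 0.125; data precision n/σ² = 13/5 = 2.6.
μ̂ = (0.125·(-8) + 2.6·(-10.58)) / (0.125 + 2.6) = (-28.508)/2.725 = -28508/2725 ≈ -10.462.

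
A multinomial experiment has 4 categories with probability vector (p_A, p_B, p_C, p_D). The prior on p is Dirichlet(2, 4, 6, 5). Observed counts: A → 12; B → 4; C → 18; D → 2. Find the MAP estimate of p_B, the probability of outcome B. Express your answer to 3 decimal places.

MAP estimate of p_B = 0.143

The posterior is Dirichlet(αᵢ + nᵢ) = Dirichlet(14, 8, 24, 7).
For a Dirichlet(a₁,…,a_K) with all aᵢ > 1, the mode has j-th component (aⱼ − 1)/(Σaᵢ − K).
Here Σaᵢ = 53 and K = 4, so p_B = (8 − 1)/(53 − 4) = 7/49 ≈ 0.143.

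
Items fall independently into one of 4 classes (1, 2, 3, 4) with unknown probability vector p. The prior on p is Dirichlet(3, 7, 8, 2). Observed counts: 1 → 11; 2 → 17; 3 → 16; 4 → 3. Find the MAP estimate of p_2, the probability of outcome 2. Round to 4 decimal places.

The posterior is Dirichlet(αᵢ + nᵢ) = Dirichlet(14, 24, 24, 5).
For a Dirichlet(a₁,…,a_K) with all aᵢ > 1, the mode has j-th component (aⱼ − 1)/(Σaᵢ − K).
Here Σaᵢ = 67 and K = 4, so p_2 = (24 − 1)/(67 − 4) = 23/63 ≈ 0.3651.

MAP estimate: 0.3651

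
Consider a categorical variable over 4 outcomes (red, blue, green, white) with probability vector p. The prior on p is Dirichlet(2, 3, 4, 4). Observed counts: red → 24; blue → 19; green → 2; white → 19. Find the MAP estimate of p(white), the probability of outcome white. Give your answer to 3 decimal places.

MAP estimate of p(white) = 0.301

The posterior is Dirichlet(αᵢ + nᵢ) = Dirichlet(26, 22, 6, 23).
For a Dirichlet(a₁,…,a_K) with all aᵢ > 1, the mode has j-th component (aⱼ − 1)/(Σaᵢ − K).
Here Σaᵢ = 77 and K = 4, so p(white) = (23 − 1)/(77 − 4) = 22/73 ≈ 0.301.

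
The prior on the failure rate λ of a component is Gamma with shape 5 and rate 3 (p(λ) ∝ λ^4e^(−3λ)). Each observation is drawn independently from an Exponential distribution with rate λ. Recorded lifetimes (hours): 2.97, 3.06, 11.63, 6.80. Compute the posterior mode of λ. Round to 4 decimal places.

λ̂_MAP = 0.2913

The Exponential(rate=λ) likelihood is ∝ λ^n e^(−λΣtᵢ). Here n = 4 and Σtᵢ = 2.97 + 3.06 + 11.63 + 6.80 = 24.46.
Posterior ∝ λ^4e^(−3λ) · λ^4e^(−24.46λ) = λ^8e^(−27.46λ), i.e. Gamma(9, 27.46).
Mode = (a−1)/b = 8/27.46 ≈ 0.2913.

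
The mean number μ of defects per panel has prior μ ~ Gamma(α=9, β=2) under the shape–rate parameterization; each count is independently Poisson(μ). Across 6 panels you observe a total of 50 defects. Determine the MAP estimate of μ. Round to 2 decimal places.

Σxᵢ = 50, n = 6.
Posterior ∝ μ^8e^(−2μ) · μ^50e^(−6μ) = μ^58e^(−8μ), i.e. Gamma(shape=59, rate=8).
The mode of a Gamma(a, b) with a ≥ 1 (shape–rate) is (a−1)/b = 58/8 ≈ 7.25.

μ̂_MAP = 7.25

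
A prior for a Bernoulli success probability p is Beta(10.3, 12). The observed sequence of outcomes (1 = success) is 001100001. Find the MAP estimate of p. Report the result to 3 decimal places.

Prior: Beta(10.3, 12).
Data: 3 successes in 9 trials (from the sequence). The binomial likelihood contributes p^3(1−p)^6, so the posterior is Beta(10.3+3, 12+6) = Beta(13.3, 18).
For Beta(a, b) with a, b > 1 the mode is (a−1)/(a+b−2) = 12.3/29.3 ≈ 0.420.

p̂_MAP = 0.420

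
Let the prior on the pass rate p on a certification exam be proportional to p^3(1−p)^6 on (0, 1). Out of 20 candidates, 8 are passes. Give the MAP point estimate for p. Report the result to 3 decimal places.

The prior density ∝ p^3(1−p)^6 is the kernel of Beta(4, 7).
Data: 8 successes in 20 trials. The binomial likelihood contributes p^8(1−p)^12, so the posterior is Beta(4+8, 7+12) = Beta(12, 19).
For Beta(a, b) with a, b > 1 the mode is (a−1)/(a+b−2) = 11/29 ≈ 0.379.

p̂_MAP = 0.379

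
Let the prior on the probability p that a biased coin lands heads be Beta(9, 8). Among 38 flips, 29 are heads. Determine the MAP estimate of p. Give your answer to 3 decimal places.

p̂_MAP = 0.698

Prior: Beta(9, 8).
Data: 29 successes in 38 trials. The binomial likelihood contributes p^29(1−p)^9, so the posterior is Beta(9+29, 8+9) = Beta(38, 17).
For Beta(a, b) with a, b > 1 the mode is (a−1)/(a+b−2) = 37/53 ≈ 0.698.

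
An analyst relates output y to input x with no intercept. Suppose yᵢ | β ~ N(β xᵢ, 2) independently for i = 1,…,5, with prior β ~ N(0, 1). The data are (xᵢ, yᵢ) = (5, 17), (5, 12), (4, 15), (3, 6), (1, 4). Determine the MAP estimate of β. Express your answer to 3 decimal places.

log p(β | y) = −Σ(yᵢ − βxᵢ)²/(2·2) − β²/(2·1) + const.
Setting the derivative to zero: Σxᵢ(yᵢ − βxᵢ)/2 − β/1 = 0, so β = Σxᵢyᵢ / (Σxᵢ² + σ²/τ²).
Σxᵢyᵢ = 5·17 + 5·12 + 4·15 + 3·6 + 1·4 = 227; Σxᵢ² = 76; σ²/τ² = 2.
β̂_MAP = 227 / (76 + 2) = 227/78 ≈ 2.910.

β̂_MAP = 2.910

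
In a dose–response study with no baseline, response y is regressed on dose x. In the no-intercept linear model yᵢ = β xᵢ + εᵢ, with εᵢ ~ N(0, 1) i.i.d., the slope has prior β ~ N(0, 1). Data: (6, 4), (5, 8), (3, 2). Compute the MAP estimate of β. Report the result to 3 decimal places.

β̂_MAP = 0.986

log p(β | y) = −Σ(yᵢ − βxᵢ)²/(2·1) − β²/(2·1) + const.
Setting the derivative to zero: Σxᵢ(yᵢ − βxᵢ)/1 − β/1 = 0, so β = Σxᵢyᵢ / (Σxᵢ² + σ²/τ²).
Σxᵢyᵢ = 6·4 + 5·8 + 3·2 = 70; Σxᵢ² = 70; σ²/τ² = 1.
β̂_MAP = 70 / (70 + 1) = 70/71 ≈ 0.986.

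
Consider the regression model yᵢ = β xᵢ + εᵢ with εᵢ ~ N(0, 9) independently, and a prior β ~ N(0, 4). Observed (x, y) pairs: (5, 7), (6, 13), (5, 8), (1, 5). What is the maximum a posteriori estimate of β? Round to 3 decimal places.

log p(β | y) = −Σ(yᵢ − βxᵢ)²/(2·9) − β²/(2·4) + const.
Setting the derivative to zero: Σxᵢ(yᵢ − βxᵢ)/9 − β/4 = 0, so β = Σxᵢyᵢ / (Σxᵢ² + σ²/τ²).
Σxᵢyᵢ = 5·7 + 6·13 + 5·8 + 1·5 = 158; Σxᵢ² = 87; σ²/τ² = 2.25.
β̂_MAP = 158 / (87 + 2.25) = 158/89.25 ≈ 1.770.

β̂_MAP = 1.770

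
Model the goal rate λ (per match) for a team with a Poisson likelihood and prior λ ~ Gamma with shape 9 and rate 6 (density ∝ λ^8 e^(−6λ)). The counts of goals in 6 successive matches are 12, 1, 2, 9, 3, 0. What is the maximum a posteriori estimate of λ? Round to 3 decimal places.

λ̂_MAP = 2.917

Σxᵢ = 12+1+2+9+3+0 = 27, with n = 6.
Posterior ∝ λ^8e^(−6λ) · λ^27e^(−6λ) = λ^35e^(−12λ), i.e. Gamma(shape=36, rate=12).
The mode of a Gamma(a, b) with a ≥ 1 (shape–rate) is (a−1)/b = 35/12 ≈ 2.917.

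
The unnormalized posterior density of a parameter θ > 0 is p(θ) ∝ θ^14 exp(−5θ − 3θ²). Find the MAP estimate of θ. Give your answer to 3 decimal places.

θ̂_MAP = 1.167

ℓ'(θ) = 14/θ − 5 − 6θ. Setting this to zero and multiplying by θ: 6θ² + 5θ − 14 = 0.
θ = (−5 + √(5² + 4·6·14)) / (2·6) = (−5 + √361) / 12 = (−5 + 19)/12 = 7/6.
ℓ''(θ) = −14/θ² − 6 < 0, confirming a maximum.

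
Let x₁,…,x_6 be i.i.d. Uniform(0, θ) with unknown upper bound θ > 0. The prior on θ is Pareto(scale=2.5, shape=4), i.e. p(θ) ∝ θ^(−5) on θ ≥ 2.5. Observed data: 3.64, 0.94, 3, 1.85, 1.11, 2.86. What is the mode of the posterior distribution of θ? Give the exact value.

The Uniform(0, θ) likelihood is θ^(−n) for θ ≥ max(xᵢ), zero otherwise. Here max(xᵢ) = 3.64.
Posterior ∝ θ^(−5) · θ^(−6) = θ^(−11) on θ ≥ max(2.5, 3.64) = 3.64.
This density is strictly decreasing in θ, so the posterior mode lies at the lower boundary of the support.

θ̂_MAP = 3.64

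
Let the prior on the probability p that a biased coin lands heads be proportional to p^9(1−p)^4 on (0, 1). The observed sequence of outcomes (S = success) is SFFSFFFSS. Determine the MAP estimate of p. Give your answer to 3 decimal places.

p̂_MAP = 0.591

The prior density ∝ p^9(1−p)^4 is the kernel of Beta(10, 5).
Data: 4 successes in 9 trials (from the sequence). The binomial likelihood contributes p^4(1−p)^5, so the posterior is Beta(10+4, 5+5) = Beta(14, 10).
For Beta(a, b) with a, b > 1 the mode is (a−1)/(a+b−2) = 13/22 ≈ 0.591.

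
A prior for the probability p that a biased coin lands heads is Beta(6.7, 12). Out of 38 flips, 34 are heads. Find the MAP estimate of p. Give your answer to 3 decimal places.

p̂_MAP = 0.726

Prior: Beta(6.7, 12).
Data: 34 successes in 38 trials. The binomial likelihood contributes p^34(1−p)^4, so the posterior is Beta(6.7+34, 12+4) = Beta(40.7, 16).
For Beta(a, b) with a, b > 1 the mode is (a−1)/(a+b−2) = 39.7/54.7 ≈ 0.726.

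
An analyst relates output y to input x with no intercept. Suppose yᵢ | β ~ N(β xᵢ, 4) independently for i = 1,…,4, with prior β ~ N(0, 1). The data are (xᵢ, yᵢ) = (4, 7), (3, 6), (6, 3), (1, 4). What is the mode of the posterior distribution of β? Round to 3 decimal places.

log p(β | y) = −Σ(yᵢ − βxᵢ)²/(2·4) − β²/(2·1) + const.
Setting the derivative to zero: Σxᵢ(yᵢ − βxᵢ)/4 − β/1 = 0, so β = Σxᵢyᵢ / (Σxᵢ² + σ²/τ²).
Σxᵢyᵢ = 4·7 + 3·6 + 6·3 + 1·4 = 68; Σxᵢ² = 62; σ²/τ² = 4.
β̂_MAP = 68 / (62 + 4) = 68/66 ≈ 1.030.

β̂_MAP = 1.030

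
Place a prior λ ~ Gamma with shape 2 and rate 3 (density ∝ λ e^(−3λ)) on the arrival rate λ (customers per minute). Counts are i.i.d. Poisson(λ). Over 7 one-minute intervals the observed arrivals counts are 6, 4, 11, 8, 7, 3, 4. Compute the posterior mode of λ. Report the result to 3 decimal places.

λ̂_MAP = 4.400

Σxᵢ = 6+4+11+8+7+3+4 = 43, with n = 7.
Posterior ∝ λe^(−3λ) · λ^43e^(−7λ) = λ^44e^(−10λ), i.e. Gamma(shape=45, rate=10).
The mode of a Gamma(a, b) with a ≥ 1 (shape–rate) is (a−1)/b = 44/10 ≈ 4.400.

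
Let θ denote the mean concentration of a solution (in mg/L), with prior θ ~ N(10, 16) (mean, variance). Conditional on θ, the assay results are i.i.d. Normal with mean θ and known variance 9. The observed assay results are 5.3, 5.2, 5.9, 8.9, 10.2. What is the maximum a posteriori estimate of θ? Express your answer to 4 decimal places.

θ̂_MAP = 7.3933

n = 5; x̄ = (5.3 + 5.2 + 5.9 + 8.9 + 10.2)/5 = 35.5/5 = 7.1.
For a Normal prior and Normal likelihood with known variance, the posterior is Normal; its mode equals its mean, the precision-weighted average.
Prior precision 1/σ₀² = 1/16 = 0.0625; data precision n/σ² = 5/9.
θ̂ = (0.0625·10 + (5/9)·7.1) / (0.0625 + 5/9) = (329/72)/(89/144) = 658/89 ≈ 7.3933.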